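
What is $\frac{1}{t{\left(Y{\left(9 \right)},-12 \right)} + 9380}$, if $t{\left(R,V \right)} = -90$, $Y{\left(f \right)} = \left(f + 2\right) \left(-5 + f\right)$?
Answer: $\frac{1}{9290} \approx 0.00010764$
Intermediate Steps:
$Y{\left(f \right)} = \left(-5 + f\right) \left(2 + f\right)$ ($Y{\left(f \right)} = \left(2 + f\right) \left(-5 + f\right) = \left(-5 + f\right) \left(2 + f\right)$)
$\frac{1}{t{\left(Y{\left(9 \right)},-12 \right)} + 9380} = \frac{1}{-90 + 9380} = \frac{1}{9290}$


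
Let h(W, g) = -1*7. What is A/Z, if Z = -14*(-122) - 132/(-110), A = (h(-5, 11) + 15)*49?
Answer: 980/4273 ≈ 0.22935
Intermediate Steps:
h(W, g) = -7
A = 392 (A = (-7 + 15)*49 = 8*49 = 392)
Z = 8546/5 (Z = 1708 - 132*(-1/110) = 1708 + 6/5 = 8546/5 ≈ 1709.2)
A/Z = 392/(8546/5) = 392*(5/8546) = 980/4273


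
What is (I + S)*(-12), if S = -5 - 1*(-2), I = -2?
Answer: 60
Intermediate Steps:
S = -3 (S = -5 + 2 = -3)
(I + S)*(-12) = (-2 - 3)*(-12) = -5*(-12) = 60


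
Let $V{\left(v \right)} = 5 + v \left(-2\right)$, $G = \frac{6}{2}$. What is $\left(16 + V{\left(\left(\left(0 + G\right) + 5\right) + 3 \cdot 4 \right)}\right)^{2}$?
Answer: $361$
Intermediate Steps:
$G = 3$ ($G = 6 \cdot \frac{1}{2} = 3$)
$V{\left(v \right)} = 5 - 2 v$
$\left(16 + V{\left(\left(\left(0 + G\right) + 5\right) + 3 \cdot 4 \right)}\right)^{2} = \left(16 + \left(5 - 2 \left(\left(\left(0 + 3\right) + 5\right) + 3 \cdot 4\right)\right)\right)^{2} = \left(16 + \left(5 - 2 \left(\left(3 + 5\right) + 12\right)\right)\right)^{2} = \left(16 + \left(5 - 2 \left(8 + 12\right)\right)\right)^{2} = \left(16 + \left(5 - 40\right)\right)^{2} = \left(16 - 35\right)^{2} = \left(-19\right)^{2} = 361$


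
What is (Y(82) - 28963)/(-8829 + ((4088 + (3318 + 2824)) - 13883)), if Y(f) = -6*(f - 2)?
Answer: 29443/12482 ≈ 2.3588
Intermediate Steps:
Y(f) = 12 - 6*f (Y(f) = -6*(-2 + f) = 12 - 6*f)
(Y(82) - 28963)/(-8829 + ((4088 + (3318 + 2824)) - 13883)) = ((12 - 6*82) - 28963)/(-8829 + ((4088 + (3318 + 2824)) - 13883)) = ((12 - 492) - 28963)/(-8829 + ((4088 + 6142) - 13883)) = (-480 - 28963)/(-8829 + (10230 - 13883)) = -29443/(-8829 - 3653) = -29443/(-12482) = -29443*(-1/12482) = 29443/12482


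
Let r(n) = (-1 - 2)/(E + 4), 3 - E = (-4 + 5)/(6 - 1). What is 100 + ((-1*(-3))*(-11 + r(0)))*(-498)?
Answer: 292283/17 ≈ 17193.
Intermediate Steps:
E = 14/5 (E = 3 - (-4 + 5)/(6 - 1) = 3 - 1/5 = 3 - 1*⅕ = 3 - ⅕ = 14/5 ≈ 2.8000)
r(n) = -15/34 (r(n) = (-1 - 2)/(14/5 + 4) = -3/34/5 = -3*5/34 = -15/34)
100 + ((-1*(-3))*(-11 + r(0)))*(-498) = 100 + ((-1*(-3))*(-11 - 15/34))*(-498) = 100 + (3*(-389/34))*(-498) = 100 - 1167/34*(-498) = 100 + 290583/17 = 292283/17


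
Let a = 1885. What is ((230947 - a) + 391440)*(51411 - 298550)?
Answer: -153350243778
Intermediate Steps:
((230947 - a) + 391440)*(51411 - 298550) = ((230947 - 1*1885) + 391440)*(51411 - 298550) = ((230947 - 1885) + 391440)*(-247139) = (229062 + 391440)*(-247139) = 620502*(-247139) = -153350243778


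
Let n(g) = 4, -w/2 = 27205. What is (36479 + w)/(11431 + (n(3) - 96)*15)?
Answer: -17931/10051 ≈ -1.7840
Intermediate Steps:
w = -54410 (w = -2*27205 = -54410)
(36479 + w)/(11431 + (n(3) - 96)*15) = (36479 - 54410)/(11431 + (4 - 96)*15) = -17931/(11431 - 92*15) = -17931/(11431 - 1380) = -17931/10051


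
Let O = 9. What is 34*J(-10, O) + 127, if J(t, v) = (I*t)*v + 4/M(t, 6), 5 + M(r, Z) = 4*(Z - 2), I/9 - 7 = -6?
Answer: -301407/11 ≈ -27401.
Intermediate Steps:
I = 9 (I = 63 + 9*(-6) = 63 - 54 = 9)
M(r, Z) = -13 + 4*Z (M(r, Z) = -5 + 4*(Z - 2) = -5 + 4*(-2 + Z) = -5 + (-8 + 4*Z) = -13 + 4*Z)
J(t, v) = 4/11 + 9*t*v (J(t, v) = (9*t)*v + 4/(-13 + 4*6) = 9*t*v + 4/(-13 + 24) = 9*t*v + 4/11 = 4/11 + 9*t*v)
34*J(-10, O) + 127 = 34*(4/11 + 9*(-10)*9) + 127 = 34*(4/11 - 810) + 127 = 34*(-8906/11) + 127 = -302804/11 + 127 = -301407/11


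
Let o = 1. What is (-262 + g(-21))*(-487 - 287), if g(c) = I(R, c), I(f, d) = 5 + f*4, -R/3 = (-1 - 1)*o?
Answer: 180342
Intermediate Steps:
R = 6 (R = -3*(-1 - 1) = -(-6) = -3*(-2) = 6)
I(f, d) = 5 + 4*f
g(c) = 29 (g(c) = 5 + 4*6 = 5 + 24 = 29)
(-262 + g(-21))*(-487 - 287) = (-262 + 29)*(-487 - 287) = -233*(-774) = 180342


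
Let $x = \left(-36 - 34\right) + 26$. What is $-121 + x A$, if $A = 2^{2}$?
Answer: $-297$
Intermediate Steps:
$x = -44$ ($x = -70 + 26 = -44$)
$A = 4$
$-121 + x A = -121 - 176 = -297$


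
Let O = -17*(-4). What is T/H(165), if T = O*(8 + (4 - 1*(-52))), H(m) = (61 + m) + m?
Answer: 256/23 ≈ 11.130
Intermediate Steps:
O = 68
H(m) = 61 + 2*m
T = 4352 (T = 68*(8 + (4 - 1*(-52))) = 68*(8 + (4 + 52)) = 68*(8 + 56) = 68*64 = 4352)
T/H(165) = 4352/(61 + 2*165) = 4352/(61 + 330) = 4352/391 = 4352*(1/391) = 256/23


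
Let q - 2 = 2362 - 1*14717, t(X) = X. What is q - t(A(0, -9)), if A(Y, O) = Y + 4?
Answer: -12357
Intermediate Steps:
A(Y, O) = 4 + Y
q = -12353 (q = 2 + (2362 - 1*14717) = 2 + (2362 - 14717) = 2 - 12355 = -12353)
q - t(A(0, -9)) = -12353 - (4 + 0) = -12353 - 1*4 = -12353 - 4 = -12357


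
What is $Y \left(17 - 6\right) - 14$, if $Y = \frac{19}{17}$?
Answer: $- \frac{29}{17} \approx -1.7059$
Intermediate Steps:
$Y = \frac{19}{17}$ ($Y = 19 \cdot \frac{1}{17} = \frac{19}{17} \approx 1.1176$)
$Y \left(17 - 6\right) - 14 = \frac{19 \left(17 - 6\right)}{17} - 14 = \frac{19}{17} \cdot 11 - 14 = \frac{209}{17} - 14 = - \frac{29}{17}$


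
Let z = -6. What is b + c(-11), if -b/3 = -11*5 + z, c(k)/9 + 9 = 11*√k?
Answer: 102 + 99*I*√11 ≈ 102.0 + 328.35*I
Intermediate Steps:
c(k) = -81 + 99*√k (c(k) = -81 + 9*(11*√k) = -81 + 99*√k)
b = 183 (b = -3*(-11*5 - 6) = -3*(-55 - 6) = -3*(-61) = 183)
b + c(-11) = 183 + (-81 + 99*√(-11)) = 183 + (-81 + 99*(I*√11)) = 183 + (-81 + 99*I*√11) = 102 + 99*I*√11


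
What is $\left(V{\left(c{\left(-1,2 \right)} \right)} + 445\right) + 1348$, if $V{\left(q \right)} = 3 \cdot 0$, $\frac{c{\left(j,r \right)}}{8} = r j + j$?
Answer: $1793$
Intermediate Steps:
$c{\left(j,r \right)} = 8 j + 8 j r$ ($c{\left(j,r \right)} = 8 \left(r j + j\right) = 8 \left(j r + j\right) = 8 \left(j + j r\right) = 8 j + 8 j r$)
$V{\left(q \right)} = 0$
$\left(V{\left(c{\left(-1,2 \right)} \right)} + 445\right) + 1348 = \left(0 + 445\right) + 1348 = 445 + 1348 = 1793$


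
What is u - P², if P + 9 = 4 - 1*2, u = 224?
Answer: 175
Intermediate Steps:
P = -7 (P = -9 + (4 - 1*2) = -9 + (4 - 2) = -9 + 2 = -7)
u - P² = 224 - 1*(-7)² = 224 - 1*49 = 224 - 49 = 175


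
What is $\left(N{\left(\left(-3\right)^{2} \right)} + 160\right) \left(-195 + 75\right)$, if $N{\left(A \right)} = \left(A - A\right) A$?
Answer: $-19200$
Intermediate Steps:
$N{\left(A \right)} = 0$ ($N{\left(A \right)} = 0 A = 0$)
$\left(N{\left(\left(-3\right)^{2} \right)} + 160\right) \left(-195 + 75\right) = \left(0 + 160\right) \left(-195 + 75\right) = 160 \left(-120\right) = -19200$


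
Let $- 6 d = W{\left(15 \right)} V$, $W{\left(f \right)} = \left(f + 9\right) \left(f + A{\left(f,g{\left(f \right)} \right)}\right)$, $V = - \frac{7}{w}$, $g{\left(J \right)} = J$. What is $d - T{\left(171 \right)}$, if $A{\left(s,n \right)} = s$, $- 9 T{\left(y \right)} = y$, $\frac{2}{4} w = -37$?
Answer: $\frac{283}{37} \approx 7.6487$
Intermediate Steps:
$w = -74$ ($w = 2 \left(-37\right) = -74$)
$T{\left(y \right)} = - \frac{y}{9}$
$V = \frac{7}{74}$ ($V = - \frac{7}{-74} = \left(-7\right) \left(- \frac{1}{74}\right) = \frac{7}{74} \approx 0.094595$)
$W{\left(f \right)} = 2 f \left(9 + f\right)$ ($W{\left(f \right)} = \left(f + 9\right) \left(f + f\right) = \left(9 + f\right) 2 f = 2 f \left(9 + f\right)$)
$d = - \frac{420}{37}$ ($d = - \frac{2 \cdot 15 \left(9 + 15\right) \frac{7}{74}}{6} = - \frac{2 \cdot 15 \cdot 24 \cdot \frac{7}{74}}{6} = - \frac{720 \cdot \frac{7}{74}}{6} = \left(- \frac{1}{6}\right) \frac{2520}{37} = - \frac{420}{37} \approx -11.351$)
$d - T{\left(171 \right)} = - \frac{420}{37} - \left(- \frac{1}{9}\right) 171 = - \frac{420}{37} - -19 = - \frac{420}{37} + 19 = \frac{283}{37}$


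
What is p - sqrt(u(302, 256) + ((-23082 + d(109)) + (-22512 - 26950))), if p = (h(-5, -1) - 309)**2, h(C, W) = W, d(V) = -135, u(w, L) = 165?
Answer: 96100 - I*sqrt(72514) ≈ 96100.0 - 269.28*I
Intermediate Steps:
p = 96100 (p = (-1 - 309)**2 = (-310)**2 = 96100)
p - sqrt(u(302, 256) + ((-23082 + d(109)) + (-22512 - 26950))) = 96100 - sqrt(165 + ((-23082 - 135) + (-22512 - 26950))) = 96100 - sqrt(165 + (-23217 - 49462)) = 96100 - sqrt(165 - 72679) = 96100 - sqrt(-72514) = 96100 - I*sqrt(72514)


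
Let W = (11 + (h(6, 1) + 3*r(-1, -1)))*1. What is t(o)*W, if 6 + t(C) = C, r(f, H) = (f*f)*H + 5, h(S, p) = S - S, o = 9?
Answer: 69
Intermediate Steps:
h(S, p) = 0
r(f, H) = 5 + H*f² (r(f, H) = f²*H + 5 = H*f² + 5 = 5 + H*f²)
t(C) = -6 + C
W = 23 (W = (11 + (0 + 3*(5 - 1*(-1)²)))*1 = (11 + (0 + 3*(5 - 1*1)))*1 = (11 + (0 + 3*(5 - 1)))*1 = (11 + (0 + 3*4))*1 = (11 + (0 + 12))*1 = (11 + 12)*1 = 23*1 = 23)
t(o)*W = (-6 + 9)*23 = 3*23 = 69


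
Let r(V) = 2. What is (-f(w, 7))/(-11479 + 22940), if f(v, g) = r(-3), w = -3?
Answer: -2/11461 ≈ -0.00017450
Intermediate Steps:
f(v, g) = 2
(-f(w, 7))/(-11479 + 22940) = (-1*2)/(-11479 + 22940) = -2/11461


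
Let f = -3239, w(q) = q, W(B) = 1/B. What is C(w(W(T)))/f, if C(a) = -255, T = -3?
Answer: 255/3239 ≈ 0.078728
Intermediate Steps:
C(w(W(T)))/f = -255/(-3239) = -255*(-1/3239) = 255/3239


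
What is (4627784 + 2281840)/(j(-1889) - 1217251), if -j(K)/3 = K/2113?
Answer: -1825004439/321505712 ≈ -5.6764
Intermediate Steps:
j(K) = -3*K/2113
(4627784 + 2281840)/(j(-1889) - 1217251) = (4627784 + 2281840)/(-3/2113*(-1889) - 1217251) = 6909624/(5667/2113 - 1217251) = 6909624/(-2572045696/2113) = 6909624*(-2113/2572045696) = -1825004439/321505712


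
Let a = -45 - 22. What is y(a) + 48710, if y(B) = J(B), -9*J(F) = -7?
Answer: 438397/9 ≈ 48711.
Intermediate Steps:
a = -67
J(F) = 7/9 (J(F) = -⅑*(-7) = 7/9)
y(B) = 7/9
y(a) + 48710 = 7/9 + 48710 = 438397/9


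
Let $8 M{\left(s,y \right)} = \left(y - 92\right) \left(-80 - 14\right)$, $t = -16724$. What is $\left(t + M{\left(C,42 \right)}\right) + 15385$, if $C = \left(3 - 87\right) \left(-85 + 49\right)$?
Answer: $- \frac{1503}{2} \approx -751.5$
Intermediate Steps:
$C = 3024$ ($C = \left(-84\right) \left(-36\right) = 3024$)
$M{\left(s,y \right)} = 1081 - \frac{47 y}{4}$ ($M{\left(s,y \right)} = \frac{\left(y - 92\right) \left(-80 - 14\right)}{8} = \frac{\left(-92 + y\right) \left(-94\right)}{8} = \frac{8648 - 94 y}{8} = 1081 - \frac{47 y}{4}$)
$\left(t + M{\left(C,42 \right)}\right) + 15385 = \left(-16724 + \left(1081 - \frac{987}{2}\right)\right) + 15385 = \left(-16724 + \frac{1175}{2}\right) + 15385 = - \frac{32273}{2} + 15385 = - \frac{1503}{2}$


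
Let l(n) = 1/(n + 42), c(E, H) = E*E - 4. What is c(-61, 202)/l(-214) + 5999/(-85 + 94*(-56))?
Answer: -3419750075/5349 ≈ -6.3933e+5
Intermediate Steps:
c(E, H) = -4 + E² (c(E, H) = E² - 4 = -4 + E²)
l(n) = 1/(42 + n)
c(-61, 202)/l(-214) + 5999/(-85 + 94*(-56)) = (-4 + (-61)²)/(1/(42 - 214)) + 5999/(-85 + 94*(-56)) = (-4 + 3721)/(1/(-172)) + 5999/(-85 - 5264) = 3717/(-1/172) + 5999/(-5349) = 3717*(-172) + 5999*(-1/5349) = -639324 - 5999/5349 = -3419750075/5349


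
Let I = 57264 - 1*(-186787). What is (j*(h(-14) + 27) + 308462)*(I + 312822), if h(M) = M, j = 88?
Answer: 172411222038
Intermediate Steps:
I = 244051 (I = 57264 + 186787 = 244051)
(j*(h(-14) + 27) + 308462)*(I + 312822) = (88*(-14 + 27) + 308462)*(244051 + 312822) = (88*13 + 308462)*556873 = (1144 + 308462)*556873 = 309606*556873 = 172411222038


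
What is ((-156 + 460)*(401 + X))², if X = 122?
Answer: 25278456064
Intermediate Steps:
((-156 + 460)*(401 + X))² = ((-156 + 460)*(401 + 122))² = (304*523)² = 158992² = 25278456064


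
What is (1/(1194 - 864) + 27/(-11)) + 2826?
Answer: 931771/330 ≈ 2823.5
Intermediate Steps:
(1/(1194 - 864) + 27/(-11)) + 2826 = (1/330 - 1/11*27) + 2826 = (1/330 - 27/11) + 2826 = -809/330 + 2826 = 931771/330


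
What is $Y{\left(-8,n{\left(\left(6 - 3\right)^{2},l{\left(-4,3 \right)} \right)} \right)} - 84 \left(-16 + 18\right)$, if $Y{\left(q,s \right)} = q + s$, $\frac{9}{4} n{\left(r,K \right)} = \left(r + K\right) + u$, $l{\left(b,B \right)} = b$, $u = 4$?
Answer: $-172$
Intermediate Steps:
$n{\left(r,K \right)} = \frac{16}{9} + \frac{4 K}{9} + \frac{4 r}{9}$ ($n{\left(r,K \right)} = \frac{4 \left(\left(r + K\right) + 4\right)}{9} = \frac{4 \left(\left(K + r\right) + 4\right)}{9} = \frac{4 \left(4 + K + r\right)}{9} = \frac{16}{9} + \frac{4 K}{9} + \frac{4 r}{9}$)
$Y{\left(-8,n{\left(\left(6 - 3\right)^{2},l{\left(-4,3 \right)} \right)} \right)} - 84 \left(-16 + 18\right) = \left(-8 + \left(\frac{16}{9} + \frac{4}{9} \left(-4\right) + \frac{4 \left(6 - 3\right)^{2}}{9}\right)\right) - 84 \left(-16 + 18\right) = \left(-8 + \left(\frac{16}{9} - \frac{16}{9} + \frac{4 \cdot 3^{2}}{9}\right)\right) - 168 = \left(-8 + \left(\frac{16}{9} - \frac{16}{9} + \frac{4}{9} \cdot 9\right)\right) - 168 = \left(-8 + \left(\frac{16}{9} - \frac{16}{9} + 4\right)\right) - 168 = \left(-8 + 4\right) - 168 = -4 - 168 = -172$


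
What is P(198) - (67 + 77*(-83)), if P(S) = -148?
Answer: 6176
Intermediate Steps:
P(198) - (67 + 77*(-83)) = -148 - (67 + 77*(-83)) = -148 - (67 - 6391) = -148 - 1*(-6324) = -148 + 6324 = 6176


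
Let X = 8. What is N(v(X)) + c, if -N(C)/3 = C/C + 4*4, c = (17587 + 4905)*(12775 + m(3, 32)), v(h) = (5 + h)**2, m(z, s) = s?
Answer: 288054993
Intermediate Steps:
c = 288055044 (c = (17587 + 4905)*(12775 + 32) = 22492*12807 = 288055044)
N(C) = -51 (N(C) = -3*(C/C + 4*4) = -3*(1 + 16) = -3*17 = -51)
N(v(X)) + c = -51 + 288055044 = 288054993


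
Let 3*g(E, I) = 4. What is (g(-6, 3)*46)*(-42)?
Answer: -2576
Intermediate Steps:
g(E, I) = 4/3 (g(E, I) = (⅓)*4 = 4/3)
(g(-6, 3)*46)*(-42) = ((4/3)*46)*(-42) = (184/3)*(-42) = -2576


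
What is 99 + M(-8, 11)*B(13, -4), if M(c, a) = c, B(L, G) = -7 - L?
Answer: 259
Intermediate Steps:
99 + M(-8, 11)*B(13, -4) = 99 - 8*(-7 - 1*13) = 99 - 8*(-7 - 13) = 99 - 8*(-20) = 99 + 160 = 259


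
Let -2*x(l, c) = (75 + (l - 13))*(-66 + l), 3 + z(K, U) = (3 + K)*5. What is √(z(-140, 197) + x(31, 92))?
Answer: √3758/2 ≈ 30.651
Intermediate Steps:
z(K, U) = 12 + 5*K (z(K, U) = -3 + (3 + K)*5 = -3 + (15 + 5*K) = 12 + 5*K)
x(l, c) = -(-66 + l)*(62 + l)/2 (x(l, c) = -(75 + (l - 13))*(-66 + l)/2 = -(75 + (-13 + l))*(-66 + l)/2 = -(62 + l)*(-66 + l)/2 = -(-66 + l)*(62 + l)/2)
√(z(-140, 197) + x(31, 92)) = √((12 + 5*(-140)) + (2046 + 2*31 - ½*31²)) = √((12 - 700) + (2046 + 62 - ½*961)) = √(-688 + (2046 + 62 - 961/2)) = √(-688 + 3255/2) = √(1879/2) = √3758/2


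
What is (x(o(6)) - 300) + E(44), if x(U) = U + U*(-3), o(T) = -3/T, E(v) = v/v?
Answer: -298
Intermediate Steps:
E(v) = 1
x(U) = -2*U (x(U) = U - 3*U = -2*U)
(x(o(6)) - 300) + E(44) = (-(-6)/6 - 300) + 1 = (-2*(-1/2) - 300) + 1 = (1 - 300) + 1 = -299 + 1 = -298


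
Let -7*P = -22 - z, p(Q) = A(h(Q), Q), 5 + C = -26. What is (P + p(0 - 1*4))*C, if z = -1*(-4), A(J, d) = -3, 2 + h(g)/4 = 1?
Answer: -155/7 ≈ -22.143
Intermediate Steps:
h(g) = -4 (h(g) = -8 + 4*1 = -8 + 4 = -4)
C = -31 (C = -5 - 26 = -31)
p(Q) = -3
z = 4
P = 26/7 (P = -(-22 - 1*4)/7 = -(-22 - 4)/7 = -⅐*(-26) = 26/7 ≈ 3.7143)
(P + p(0 - 1*4))*C = (26/7 - 3)*(-31) = (5/7)*(-31) = -155/7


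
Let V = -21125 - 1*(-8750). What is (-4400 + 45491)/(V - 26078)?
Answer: -41091/38453 ≈ -1.0686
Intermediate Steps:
V = -12375 (V = -21125 + 8750 = -12375)
(-4400 + 45491)/(V - 26078) = (-4400 + 45491)/(-12375 - 26078) = 41091/(-38453) = 41091*(-1/38453) = -41091/38453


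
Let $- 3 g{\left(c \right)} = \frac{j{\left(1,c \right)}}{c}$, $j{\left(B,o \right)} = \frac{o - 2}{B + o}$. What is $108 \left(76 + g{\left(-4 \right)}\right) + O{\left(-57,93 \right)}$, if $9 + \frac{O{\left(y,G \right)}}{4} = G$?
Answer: $8562$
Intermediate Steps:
$O{\left(y,G \right)} = -36 + 4 G$
$j{\left(B,o \right)} = \frac{-2 + o}{B + o}$
$g{\left(c \right)} = - \frac{-2 + c}{3 c \left(1 + c\right)}$ ($g{\left(c \right)} = - \frac{\frac{-2 + c}{1 + c} \frac{1}{c}}{3} = - \frac{\frac{1}{c} \frac{1}{1 + c} \left(-2 + c\right)}{3} = - \frac{-2 + c}{3 c \left(1 + c\right)}$)
$108 \left(76 + g{\left(-4 \right)}\right) + O{\left(-57,93 \right)} = 108 \left(76 + \frac{2 - -4}{3 \left(-4\right) \left(1 - 4\right)}\right) + \left(-36 + 4 \cdot 93\right) = 108 \left(76 + \frac{1}{3} \left(- \frac{1}{4}\right) \frac{1}{-3} \left(2 + 4\right)\right) + \left(-36 + 372\right) = 108 \left(76 + \frac{1}{3} \left(- \frac{1}{4}\right) \left(- \frac{1}{3}\right) 6\right) + 336 = 108 \left(76 + \frac{1}{6}\right) + 336 = 108 \cdot \frac{457}{6} + 336 = 8226 + 336 = 8562$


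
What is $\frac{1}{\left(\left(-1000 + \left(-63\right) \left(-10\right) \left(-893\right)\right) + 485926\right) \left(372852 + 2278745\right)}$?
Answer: $- \frac{1}{205933629408} \approx -4.8559 \cdot 10^{-12}$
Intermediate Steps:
$\frac{1}{\left(\left(-1000 + \left(-63\right) \left(-10\right) \left(-893\right)\right) + 485926\right) \left(372852 + 2278745\right)} = \frac{1}{\left(\left(-1000 + 630 \left(-893\right)\right) + 485926\right) 2651597} = \frac{1}{\left(\left(-1000 - 562590\right) + 485926\right) 2651597} = \frac{1}{\left(-563590 + 485926\right) 2651597} = \frac{1}{\left(-77664\right) 2651597} = \frac{1}{-205933629408} = - \frac{1}{205933629408}$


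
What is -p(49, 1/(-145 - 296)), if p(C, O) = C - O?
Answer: -21610/441 ≈ -49.002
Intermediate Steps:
-p(49, 1/(-145 - 296)) = -(49 - 1/(-145 - 296)) = -(49 - 1/(-441)) = -(49 - 1*(-1/441)) = -(49 + 1/441) = -1*21610/441 = -21610/441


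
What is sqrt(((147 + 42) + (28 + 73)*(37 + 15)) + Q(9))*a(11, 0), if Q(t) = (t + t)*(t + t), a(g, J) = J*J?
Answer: 0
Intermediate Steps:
a(g, J) = J**2
Q(t) = 4*t**2 (Q(t) = (2*t)*(2*t) = 4*t**2)
sqrt(((147 + 42) + (28 + 73)*(37 + 15)) + Q(9))*a(11, 0) = sqrt(((147 + 42) + (28 + 73)*(37 + 15)) + 4*9**2)*0**2 = sqrt((189 + 101*52) + 4*81)*0 = sqrt((189 + 5252) + 324)*0 = sqrt(5441 + 324)*0 = sqrt(5765)*0 = 0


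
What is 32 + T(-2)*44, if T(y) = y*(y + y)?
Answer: 384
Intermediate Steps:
T(y) = 2*y² (T(y) = y*(2*y) = 2*y²)
32 + T(-2)*44 = 32 + (2*(-2)²)*44 = 32 + (2*4)*44 = 32 + 8*44 = 32 + 352 = 384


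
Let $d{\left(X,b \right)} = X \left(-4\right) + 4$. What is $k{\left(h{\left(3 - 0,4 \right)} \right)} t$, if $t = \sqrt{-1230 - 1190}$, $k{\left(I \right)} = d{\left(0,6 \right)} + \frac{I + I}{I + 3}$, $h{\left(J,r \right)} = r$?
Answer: $\frac{792 i \sqrt{5}}{7} \approx 253.0 i$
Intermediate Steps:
$d{\left(X,b \right)} = 4 - 4 X$ ($d{\left(X,b \right)} = - 4 X + 4 = 4 - 4 X$)
$k{\left(I \right)} = 4 + \frac{2 I}{3 + I}$ ($k{\left(I \right)} = \left(4 - 0\right) + \frac{I + I}{I + 3} = \left(4 + 0\right) + \frac{2 I}{3 + I} = 4 + \frac{2 I}{3 + I}$)
$t = 22 i \sqrt{5}$ ($t = \sqrt{-2420} = 22 i \sqrt{5} \approx 49.193 i$)
$k{\left(h{\left(3 - 0,4 \right)} \right)} t = \frac{6 \left(2 + 4\right)}{3 + 4} \cdot 22 i \sqrt{5} = 6 \cdot \frac{1}{7} \cdot 6 \cdot 22 i \sqrt{5} = \frac{36 \cdot 22 i \sqrt{5}}{7} = \frac{792 i \sqrt{5}}{7}$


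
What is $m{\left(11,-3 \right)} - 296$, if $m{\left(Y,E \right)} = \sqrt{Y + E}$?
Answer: $-296 + 2 \sqrt{2} \approx -293.17$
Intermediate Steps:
$m{\left(Y,E \right)} = \sqrt{E + Y}$
$m{\left(11,-3 \right)} - 296 = \sqrt{-3 + 11} - 296 = \sqrt{8} - 296 = 2 \sqrt{2} - 296 = -296 + 2 \sqrt{2}$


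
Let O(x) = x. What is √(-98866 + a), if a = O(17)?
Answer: I*√98849 ≈ 314.4*I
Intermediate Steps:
a = 17
√(-98866 + a) = √(-98866 + 17) = √(-98849) = I*√98849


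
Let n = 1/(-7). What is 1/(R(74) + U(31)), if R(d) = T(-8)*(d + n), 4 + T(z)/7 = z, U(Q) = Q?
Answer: -1/6173 ≈ -0.00016200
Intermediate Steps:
T(z) = -28 + 7*z
n = -⅐ ≈ -0.14286
R(d) = 12 - 84*d (R(d) = (-28 + 7*(-8))*(d - ⅐) = (-28 - 56)*(-⅐ + d) = -84*(-⅐ + d) = 12 - 84*d)
1/(R(74) + U(31)) = 1/((12 - 84*74) + 31) = 1/((12 - 6216) + 31) = 1/(-6204 + 31) = 1/(-6173) = -1/6173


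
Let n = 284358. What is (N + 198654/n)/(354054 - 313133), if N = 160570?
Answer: 7609927119/1939368953 ≈ 3.9239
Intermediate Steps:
(N + 198654/n)/(354054 - 313133) = (160570 + 198654/284358)/(354054 - 313133) = (160570 + 198654*(1/284358))/40921 = (160570 + 33109/47393)*(1/40921) = (7609927119/47393)*(1/40921) = 7609927119/1939368953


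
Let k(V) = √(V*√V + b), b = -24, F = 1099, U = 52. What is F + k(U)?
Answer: 1099 + 2*√(-6 + 26*√13) ≈ 1117.7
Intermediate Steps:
k(V) = √(-24 + V^(3/2)) (k(V) = √(V*√V - 24) = √(V^(3/2) - 24) = √(-24 + V^(3/2)))
F + k(U) = 1099 + √(-24 + 52^(3/2)) = 1099 + √(-24 + 104*√13)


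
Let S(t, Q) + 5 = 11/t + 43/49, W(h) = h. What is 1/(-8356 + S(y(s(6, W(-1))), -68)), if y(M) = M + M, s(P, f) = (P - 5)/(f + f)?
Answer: -49/410185 ≈ -0.00011946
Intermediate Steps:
s(P, f) = (-5 + P)/(2*f) (s(P, f) = (-5 + P)/((2*f)) = (-5 + P)*(1/(2*f)) = (-5 + P)/(2*f))
y(M) = 2*M
S(t, Q) = -202/49 + 11/t (S(t, Q) = -5 + (11/t + 43/49) = -5 + (43/49 + 11/t) = -202/49 + 11/t)
1/(-8356 + S(y(s(6, W(-1))), -68)) = 1/(-8356 + (-202/49 + 11/((2*((½)*(-5 + 6)/(-1)))))) = 1/(-8356 + (-202/49 + 11/((2*((½)*(-1)*1))))) = 1/(-8356 + (-202/49 + 11/((2*(-½))))) = 1/(-8356 + (-202/49 + 11/(-1))) = 1/(-8356 + (-202/49 + 11*(-1))) = 1/(-8356 + (-202/49 - 11)) = 1/(-8356 - 741/49) = 1/(-410185/49) = -49/410185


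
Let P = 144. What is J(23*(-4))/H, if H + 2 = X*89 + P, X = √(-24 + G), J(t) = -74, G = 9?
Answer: -10508/138979 + 6586*I*√15/138979 ≈ -0.075608 + 0.18353*I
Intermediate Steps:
X = I*√15 (X = √(-24 + 9) = √(-15) = I*√15 ≈ 3.873*I)
H = 142 + 89*I*√15 (H = -2 + ((I*√15)*89 + 144) = -2 + (89*I*√15 + 144) = -2 + (144 + 89*I*√15) = 142 + 89*I*√15 ≈ 142.0 + 344.7*I)
J(23*(-4))/H = -74/(142 + 89*I*√15)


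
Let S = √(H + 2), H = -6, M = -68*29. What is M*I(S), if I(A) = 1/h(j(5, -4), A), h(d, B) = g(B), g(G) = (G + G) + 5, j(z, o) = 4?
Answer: -9860/41 + 7888*I/41 ≈ -240.49 + 192.39*I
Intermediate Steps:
M = -1972
g(G) = 5 + 2*G (g(G) = 2*G + 5 = 5 + 2*G)
h(d, B) = 5 + 2*B
S = 2*I (S = √(-6 + 2) = √(-4) = 2*I ≈ 2.0*I)
I(A) = 1/(5 + 2*A)
M*I(S) = -1972/(5 + 2*(2*I)) = -1972*(5 - 4*I)/41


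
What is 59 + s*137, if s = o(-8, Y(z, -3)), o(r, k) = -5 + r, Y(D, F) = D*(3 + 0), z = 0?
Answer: -1722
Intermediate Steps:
Y(D, F) = 3*D (Y(D, F) = D*3 = 3*D)
s = -13 (s = -5 - 8 = -13)
59 + s*137 = 59 - 13*137 = 59 - 1781 = -1722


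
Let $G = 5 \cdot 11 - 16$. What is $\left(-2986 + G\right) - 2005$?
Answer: $-4952$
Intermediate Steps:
$G = 39$ ($G = 55 - 16 = 39$)
$\left(-2986 + G\right) - 2005 = \left(-2986 + 39\right) - 2005 = -2947 - 2005 = -4952$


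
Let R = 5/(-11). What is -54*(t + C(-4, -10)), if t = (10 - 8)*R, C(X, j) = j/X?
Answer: -945/11 ≈ -85.909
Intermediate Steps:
R = -5/11 (R = 5*(-1/11) = -5/11 ≈ -0.45455)
C(X, j) = j/X
t = -10/11 (t = (10 - 8)*(-5/11) = 2*(-5/11) = -10/11 ≈ -0.90909)
-54*(t + C(-4, -10)) = -54*(-10/11 - 10/(-4)) = -54*(-10/11 - 10*(-¼)) = -54*(-10/11 + 5/2) = -54*35/22 = -945/11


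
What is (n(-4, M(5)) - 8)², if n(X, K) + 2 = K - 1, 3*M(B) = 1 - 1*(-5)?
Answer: 81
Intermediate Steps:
M(B) = 2 (M(B) = (1 - 1*(-5))/3 = (1 + 5)/3 = (⅓)*6 = 2)
n(X, K) = -3 + K (n(X, K) = -2 + (K - 1) = -2 + (-1 + K) = -3 + K)
(n(-4, M(5)) - 8)² = ((-3 + 2) - 8)² = (-1 - 8)² = (-9)² = 81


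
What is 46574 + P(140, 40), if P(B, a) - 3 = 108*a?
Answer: 50897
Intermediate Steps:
P(B, a) = 3 + 108*a
46574 + P(140, 40) = 46574 + (3 + 108*40) = 46574 + (3 + 4320) = 46574 + 4323 = 50897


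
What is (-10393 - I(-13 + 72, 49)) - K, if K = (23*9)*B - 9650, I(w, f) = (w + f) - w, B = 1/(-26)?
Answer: -20385/26 ≈ -784.04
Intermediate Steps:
B = -1/26 ≈ -0.038462
I(w, f) = f (I(w, f) = (f + w) - w = f)
K = -251107/26 (K = (23*9)*(-1/26) - 9650 = 207*(-1/26) - 9650 = -207/26 - 9650 = -251107/26 ≈ -9658.0)
(-10393 - I(-13 + 72, 49)) - K = (-10393 - 1*49) - 1*(-251107/26) = (-10393 - 49) + 251107/26 = -10442 + 251107/26 = -20385/26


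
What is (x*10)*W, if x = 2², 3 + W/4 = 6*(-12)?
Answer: -12000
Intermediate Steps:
W = -300 (W = -12 + 4*(6*(-12)) = -12 + 4*(-72) = -12 - 288 = -300)
x = 4
(x*10)*W = (4*10)*(-300) = 40*(-300) = -12000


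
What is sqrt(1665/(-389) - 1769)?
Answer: I*sqrt(268334534)/389 ≈ 42.11*I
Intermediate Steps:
sqrt(1665/(-389) - 1769) = sqrt(1665*(-1/389) - 1769) = sqrt(-1665/389 - 1769) = sqrt(-689806/389) = I*sqrt(268334534)/389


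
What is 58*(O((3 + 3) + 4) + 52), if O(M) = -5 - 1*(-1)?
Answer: 2784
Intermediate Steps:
O(M) = -4 (O(M) = -5 + 1 = -4)
58*(O((3 + 3) + 4) + 52) = 58*(-4 + 52) = 58*48 = 2784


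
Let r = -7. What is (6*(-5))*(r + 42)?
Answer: -1050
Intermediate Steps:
(6*(-5))*(r + 42) = (6*(-5))*(-7 + 42) = -30*35 = -1050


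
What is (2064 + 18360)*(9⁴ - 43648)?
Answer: -757464888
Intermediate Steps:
(2064 + 18360)*(9⁴ - 43648) = 20424*(6561 - 43648) = 20424*(-37087) = -757464888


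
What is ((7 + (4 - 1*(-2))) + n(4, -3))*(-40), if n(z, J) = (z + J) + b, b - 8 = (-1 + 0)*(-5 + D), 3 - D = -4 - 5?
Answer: -600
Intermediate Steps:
D = 12 (D = 3 - (-4 - 5) = 3 - 1*(-9) = 3 + 9 = 12)
b = 1 (b = 8 + (-1 + 0)*(-5 + 12) = 8 - 1*7 = 8 - 7 = 1)
n(z, J) = 1 + J + z (n(z, J) = (z + J) + 1 = (J + z) + 1 = 1 + J + z)
((7 + (4 - 1*(-2))) + n(4, -3))*(-40) = ((7 + (4 - 1*(-2))) + (1 - 3 + 4))*(-40) = ((7 + (4 + 2)) + 2)*(-40) = ((7 + 6) + 2)*(-40) = (13 + 2)*(-40) = 15*(-40) = -600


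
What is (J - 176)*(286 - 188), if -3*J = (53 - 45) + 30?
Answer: -55468/3 ≈ -18489.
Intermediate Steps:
J = -38/3 (J = -((53 - 45) + 30)/3 = -(8 + 30)/3 = -⅓*38 = -38/3 ≈ -12.667)
(J - 176)*(286 - 188) = (-38/3 - 176)*(286 - 188) = -566/3*98 = -55468/3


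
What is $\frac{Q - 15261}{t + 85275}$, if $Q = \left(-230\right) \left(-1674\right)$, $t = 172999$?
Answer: $\frac{369759}{258274} \approx 1.4317$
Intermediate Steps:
$Q = 385020$
$\frac{Q - 15261}{t + 85275} = \frac{385020 - 15261}{172999 + 85275} = \frac{369759}{258274}$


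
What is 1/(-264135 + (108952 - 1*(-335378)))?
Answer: 1/180195 ≈ 5.5495e-6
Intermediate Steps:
1/(-264135 + (108952 - 1*(-335378))) = 1/(-264135 + (108952 + 335378)) = 1/(-264135 + 444330) = 1/180195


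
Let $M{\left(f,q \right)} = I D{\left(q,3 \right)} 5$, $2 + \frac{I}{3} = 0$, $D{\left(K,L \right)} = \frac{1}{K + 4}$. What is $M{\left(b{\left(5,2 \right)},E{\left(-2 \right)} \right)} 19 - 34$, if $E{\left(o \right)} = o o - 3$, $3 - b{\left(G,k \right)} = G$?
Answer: $-148$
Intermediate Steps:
$b{\left(G,k \right)} = 3 - G$
$D{\left(K,L \right)} = \frac{1}{4 + K}$
$I = -6$ ($I = -6 + 3 \cdot 0 = -6 + 0 = -6$)
$E{\left(o \right)} = -3 + o^{2}$ ($E{\left(o \right)} = o^{2} - 3 = -3 + o^{2}$)
$M{\left(f,q \right)} = - \frac{30}{4 + q}$ ($M{\left(f,q \right)} = - \frac{6}{4 + q} 5 = - \frac{30}{4 + q}$)
$M{\left(b{\left(5,2 \right)},E{\left(-2 \right)} \right)} 19 - 34 = - \frac{30}{4 - \left(3 - \left(-2\right)^{2}\right)} 19 - 34 = - \frac{30}{4 + \left(-3 + 4\right)} 19 - 34 = - \frac{30}{4 + 1} \cdot 19 - 34 = - \frac{30}{5} \cdot 19 - 34 = \left(-30\right) \frac{1}{5} \cdot 19 - 34 = \left(-6\right) 19 - 34 = -114 - 34 = -148$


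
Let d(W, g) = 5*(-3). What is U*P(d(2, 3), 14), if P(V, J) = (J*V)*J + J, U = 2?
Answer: -5852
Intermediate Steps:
d(W, g) = -15
P(V, J) = J + V*J² (P(V, J) = V*J² + J = J + V*J²)
U*P(d(2, 3), 14) = 2*(14*(1 + 14*(-15))) = 2*(14*(1 - 210)) = 2*(14*(-209)) = 2*(-2926) = -5852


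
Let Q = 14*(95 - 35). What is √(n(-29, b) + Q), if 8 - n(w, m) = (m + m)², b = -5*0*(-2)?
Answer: 4*√53 ≈ 29.120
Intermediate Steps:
b = 0 (b = 0*(-2) = 0)
Q = 840 (Q = 14*60 = 840)
n(w, m) = 8 - 4*m² (n(w, m) = 8 - (m + m)² = 8 - (2*m)² = 8 - 4*m²)
√(n(-29, b) + Q) = √((8 - 4*0²) + 840) = √((8 - 4*0) + 840) = √((8 + 0) + 840) = √(8 + 840) = √848 = 4*√53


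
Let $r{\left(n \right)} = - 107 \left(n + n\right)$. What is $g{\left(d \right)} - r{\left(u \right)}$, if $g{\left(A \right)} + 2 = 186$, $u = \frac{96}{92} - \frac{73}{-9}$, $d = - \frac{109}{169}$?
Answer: $\frac{443618}{207} \approx 2143.1$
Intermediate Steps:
$d = - \frac{109}{169}$ ($d = \left(-109\right) \frac{1}{169} = - \frac{109}{169} \approx -0.64497$)
$u = \frac{1895}{207}$ ($u = 96 \cdot \frac{1}{92} - - \frac{73}{9} = \frac{24}{23} + \frac{73}{9} = \frac{1895}{207} \approx 9.1546$)
$g{\left(A \right)} = 184$ ($g{\left(A \right)} = -2 + 186 = 184$)
$r{\left(n \right)} = - 214 n$ ($r{\left(n \right)} = - 107 \cdot 2 n = - 214 n$)
$g{\left(d \right)} - r{\left(u \right)} = 184 - \left(-214\right) \frac{1895}{207} = 184 - - \frac{405530}{207} = 184 + \frac{405530}{207} = \frac{443618}{207}$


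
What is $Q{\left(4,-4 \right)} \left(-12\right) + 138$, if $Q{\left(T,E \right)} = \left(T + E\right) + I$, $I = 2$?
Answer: $114$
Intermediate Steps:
$Q{\left(T,E \right)} = 2 + E + T$ ($Q{\left(T,E \right)} = \left(T + E\right) + 2 = \left(E + T\right) + 2 = 2 + E + T$)
$Q{\left(4,-4 \right)} \left(-12\right) + 138 = \left(2 - 4 + 4\right) \left(-12\right) + 138 = 2 \left(-12\right) + 138 = -24 + 138 = 114$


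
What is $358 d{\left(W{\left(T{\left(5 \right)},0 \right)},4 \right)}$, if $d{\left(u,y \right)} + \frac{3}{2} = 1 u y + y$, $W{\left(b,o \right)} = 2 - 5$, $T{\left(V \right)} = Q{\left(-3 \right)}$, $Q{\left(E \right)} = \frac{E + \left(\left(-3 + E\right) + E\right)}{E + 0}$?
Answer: $-3401$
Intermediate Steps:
$Q{\left(E \right)} = \frac{-3 + 3 E}{E}$ ($Q{\left(E \right)} = \frac{E + \left(-3 + 2 E\right)}{E} = \frac{-3 + 3 E}{E}$)
$T{\left(V \right)} = 4$ ($T{\left(V \right)} = 3 - \frac{3}{-3} = 3 - -1 = 3 + 1 = 4$)
$W{\left(b,o \right)} = -3$ ($W{\left(b,o \right)} = 2 - 5 = -3$)
$d{\left(u,y \right)} = - \frac{3}{2} + y + u y$ ($d{\left(u,y \right)} = - \frac{3}{2} + \left(1 u y + y\right) = - \frac{3}{2} + \left(u y + y\right) = - \frac{3}{2} + \left(y + u y\right) = - \frac{3}{2} + y + u y$)
$358 d{\left(W{\left(T{\left(5 \right)},0 \right)},4 \right)} = 358 \left(- \frac{3}{2} + 4 - 12\right) = 358 \left(- \frac{19}{2}\right) = -3401$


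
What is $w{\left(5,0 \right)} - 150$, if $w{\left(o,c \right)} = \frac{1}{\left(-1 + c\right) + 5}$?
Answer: $- \frac{599}{4} \approx -149.75$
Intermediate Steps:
$w{\left(o,c \right)} = \frac{1}{4 + c}$
$w{\left(5,0 \right)} - 150 = \frac{1}{4 + 0} - 150 = \frac{1}{4} - 150 = - \frac{599}{4}$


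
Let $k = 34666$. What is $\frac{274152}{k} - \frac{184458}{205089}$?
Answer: $\frac{8305189750}{1184935879} \approx 7.009$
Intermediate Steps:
$\frac{274152}{k} - \frac{184458}{205089} = \frac{274152}{34666} - \frac{184458}{205089} = 274152 \cdot \frac{1}{34666} - \frac{61486}{68363} = \frac{137076}{17333} - \frac{61486}{68363} = \frac{8305189750}{1184935879}$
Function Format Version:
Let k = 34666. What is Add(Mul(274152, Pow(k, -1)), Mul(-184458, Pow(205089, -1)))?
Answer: Rational(8305189750, 1184935879) ≈ 7.0090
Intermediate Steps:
Add(Mul(274152, Pow(k, -1)), Mul(-184458, Pow(205089, -1))) = Add(Mul(274152, Pow(34666, -1)), Mul(-184458, Pow(205089, -1))) = Add(Mul(274152, Rational(1, 34666)), Mul(-184458, Rational(1, 205089))) = Add(Rational(137076, 17333), Rational(-61486, 68363)) = Rational(8305189750, 1184935879)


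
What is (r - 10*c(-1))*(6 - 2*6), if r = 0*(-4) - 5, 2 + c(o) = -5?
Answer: -390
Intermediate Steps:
c(o) = -7 (c(o) = -2 - 5 = -7)
r = -5 (r = 0 - 5 = -5)
(r - 10*c(-1))*(6 - 2*6) = (-5 - 10*(-7))*(6 - 2*6) = (-5 + 70)*(6 - 12) = 65*(-6) = -390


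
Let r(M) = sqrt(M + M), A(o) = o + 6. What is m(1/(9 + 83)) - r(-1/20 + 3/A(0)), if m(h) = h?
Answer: 1/92 - 3*sqrt(10)/10 ≈ -0.93781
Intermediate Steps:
A(o) = 6 + o
r(M) = sqrt(2)*sqrt(M) (r(M) = sqrt(2*M) = sqrt(2)*sqrt(M))
m(1/(9 + 83)) - r(-1/20 + 3/A(0)) = 1/(9 + 83) - sqrt(2)*sqrt(-1/20 + 3/(6 + 0)) = 1/92 - sqrt(2)*sqrt(-1*1/20 + 3/6) = 1/92 - sqrt(2)*sqrt(-1/20 + 3*(1/6)) = 1/92 - sqrt(2)*sqrt(-1/20 + 1/2) = 1/92 - sqrt(2)*sqrt(9/20) = 1/92 - sqrt(2)*3*sqrt(5)/10 = 1/92 - 3*sqrt(10)/10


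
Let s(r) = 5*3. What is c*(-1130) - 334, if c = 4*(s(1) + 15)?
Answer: -135934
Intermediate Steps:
s(r) = 15
c = 120 (c = 4*(15 + 15) = 4*30 = 120)
c*(-1130) - 334 = 120*(-1130) - 334 = -135600 - 334 = -135934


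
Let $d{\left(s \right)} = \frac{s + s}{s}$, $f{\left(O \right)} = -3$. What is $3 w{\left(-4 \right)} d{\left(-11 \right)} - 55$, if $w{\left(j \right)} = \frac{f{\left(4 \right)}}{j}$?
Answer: $- \frac{101}{2} \approx -50.5$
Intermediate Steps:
$w{\left(j \right)} = - \frac{3}{j}$
$d{\left(s \right)} = 2$ ($d{\left(s \right)} = \frac{2 s}{s} = 2$)
$3 w{\left(-4 \right)} d{\left(-11 \right)} - 55 = 3 \left(- \frac{3}{-4}\right) 2 - 55 = 3 \left(\left(-3\right) \left(- \frac{1}{4}\right)\right) 2 - 55 = 3 \cdot \frac{3}{4} \cdot 2 - 55 = \frac{9}{4} \cdot 2 - 55 = \frac{9}{2} - 55 = - \frac{101}{2}$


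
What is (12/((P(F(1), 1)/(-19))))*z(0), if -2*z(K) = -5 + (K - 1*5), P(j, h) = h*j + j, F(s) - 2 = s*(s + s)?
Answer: -285/2 ≈ -142.50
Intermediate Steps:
F(s) = 2 + 2*s**2 (F(s) = 2 + s*(s + s) = 2 + s*(2*s) = 2 + 2*s**2)
P(j, h) = j + h*j
z(K) = 5 - K/2 (z(K) = -(-5 + (K - 1*5))/2 = -(-5 + (K - 5))/2 = -(-5 + (-5 + K))/2 = -(-10 + K)/2 = 5 - K/2)
(12/((P(F(1), 1)/(-19))))*z(0) = (12/((((2 + 2*1**2)*(1 + 1))/(-19))))*(5 - 1/2*0) = (12/((((2 + 2*1)*2)*(-1/19))))*(5 + 0) = (12/((((2 + 2)*2)*(-1/19))))*5 = (12/(((4*2)*(-1/19))))*5 = (12/((8*(-1/19))))*5 = (12/(-8/19))*5 = (12*(-19/8))*5 = -57/2*5 = -285/2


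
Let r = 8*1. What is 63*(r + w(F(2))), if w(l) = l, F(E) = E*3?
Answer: 882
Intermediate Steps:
F(E) = 3*E
r = 8
63*(r + w(F(2))) = 63*(8 + 3*2) = 63*(8 + 6) = 63*14 = 882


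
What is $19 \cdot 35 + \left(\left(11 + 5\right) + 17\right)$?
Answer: $698$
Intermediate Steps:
$19 \cdot 35 + \left(\left(11 + 5\right) + 17\right) = 665 + \left(16 + 17\right) = 665 + 33 = 698$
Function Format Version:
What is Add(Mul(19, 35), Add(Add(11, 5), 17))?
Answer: 698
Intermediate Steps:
Add(Mul(19, 35), Add(Add(11, 5), 17)) = Add(665, Add(16, 17)) = Add(665, 33) = 698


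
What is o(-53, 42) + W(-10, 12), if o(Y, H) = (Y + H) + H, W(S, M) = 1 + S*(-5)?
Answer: 82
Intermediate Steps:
W(S, M) = 1 - 5*S
o(Y, H) = Y + 2*H (o(Y, H) = (H + Y) + H = Y + 2*H)
o(-53, 42) + W(-10, 12) = (-53 + 2*42) + (1 - 5*(-10)) = (-53 + 84) + (1 + 50) = 31 + 51 = 82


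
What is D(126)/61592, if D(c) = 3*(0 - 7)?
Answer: -21/61592 ≈ -0.00034095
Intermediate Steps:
D(c) = -21 (D(c) = 3*(-7) = -21)
D(126)/61592 = -21/61592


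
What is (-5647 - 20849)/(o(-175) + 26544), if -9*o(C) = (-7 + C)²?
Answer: -59616/51443 ≈ -1.1589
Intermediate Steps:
o(C) = -(-7 + C)²/9
(-5647 - 20849)/(o(-175) + 26544) = (-5647 - 20849)/(-(-7 - 175)²/9 + 26544) = -26496/(-⅑*(-182)² + 26544) = -26496/(-⅑*33124 + 26544) = -26496/(-33124/9 + 26544) = -26496/205772/9 = -26496*9/205772 = -59616/51443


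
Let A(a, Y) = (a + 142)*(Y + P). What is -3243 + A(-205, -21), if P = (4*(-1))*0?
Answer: -1920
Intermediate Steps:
P = 0 (P = -4*0 = 0)
A(a, Y) = Y*(142 + a) (A(a, Y) = (a + 142)*(Y + 0) = (142 + a)*Y = Y*(142 + a))
-3243 + A(-205, -21) = -3243 - 21*(142 - 205) = -3243 - 21*(-63) = -3243 + 1323 = -1920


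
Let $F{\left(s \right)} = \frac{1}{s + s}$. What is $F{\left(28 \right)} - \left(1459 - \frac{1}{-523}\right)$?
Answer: $- \frac{42730725}{29288} \approx -1459.0$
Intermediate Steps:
$F{\left(s \right)} = \frac{1}{2 s}$
$F{\left(28 \right)} - \left(1459 - \frac{1}{-523}\right) = \frac{1}{2 \cdot 28} - \left(1459 - \frac{1}{-523}\right) = \frac{1}{2} \cdot \frac{1}{28} - \left(1459 - - \frac{1}{523}\right) = \frac{1}{56} - \left(1459 + \frac{1}{523}\right) = \frac{1}{56} - \frac{763058}{523} = - \frac{42730725}{29288}$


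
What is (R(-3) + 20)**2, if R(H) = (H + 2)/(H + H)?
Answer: 14641/36 ≈ 406.69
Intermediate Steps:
R(H) = (2 + H)/(2*H) (R(H) = (2 + H)/((2*H)) = (2 + H)*(1/(2*H)) = (2 + H)/(2*H))
(R(-3) + 20)**2 = ((1/2)*(2 - 3)/(-3) + 20)**2 = ((1/2)*(-1/3)*(-1) + 20)**2 = (1/6 + 20)**2 = (121/6)**2 = 14641/36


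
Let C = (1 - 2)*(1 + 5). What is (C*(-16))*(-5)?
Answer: -480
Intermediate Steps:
C = -6 (C = -1*6 = -6)
(C*(-16))*(-5) = -6*(-16)*(-5) = 96*(-5) = -480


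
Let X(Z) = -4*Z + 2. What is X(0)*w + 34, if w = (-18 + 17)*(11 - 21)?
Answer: 54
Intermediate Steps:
X(Z) = 2 - 4*Z
w = 10 (w = -1*(-10) = 10)
X(0)*w + 34 = (2 - 4*0)*10 + 34 = (2 + 0)*10 + 34 = 2*10 + 34 = 20 + 34 = 54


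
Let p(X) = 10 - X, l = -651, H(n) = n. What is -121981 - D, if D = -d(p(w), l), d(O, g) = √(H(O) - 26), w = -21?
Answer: -121981 + √5 ≈ -1.2198e+5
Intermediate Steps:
d(O, g) = √(-26 + O) (d(O, g) = √(O - 26) = √(-26 + O))
D = -√5 (D = -√(-26 + (10 - 1*(-21))) = -√(-26 + (10 + 21)) = -√(-26 + 31) = -√5 ≈ -2.2361)
-121981 - D = -121981 - (-1)*√5 = -121981 + √5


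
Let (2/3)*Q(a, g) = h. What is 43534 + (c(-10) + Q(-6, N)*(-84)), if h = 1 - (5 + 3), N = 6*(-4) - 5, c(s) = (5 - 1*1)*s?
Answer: 44376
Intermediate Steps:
c(s) = 4*s (c(s) = (5 - 1)*s = 4*s)
N = -29 (N = -24 - 5 = -29)
h = -7 (h = 1 - 1*8 = 1 - 8 = -7)
Q(a, g) = -21/2 (Q(a, g) = (3/2)*(-7) = -21/2)
43534 + (c(-10) + Q(-6, N)*(-84)) = 43534 + (4*(-10) - 21/2*(-84)) = 43534 + (-40 + 882) = 43534 + 842 = 44376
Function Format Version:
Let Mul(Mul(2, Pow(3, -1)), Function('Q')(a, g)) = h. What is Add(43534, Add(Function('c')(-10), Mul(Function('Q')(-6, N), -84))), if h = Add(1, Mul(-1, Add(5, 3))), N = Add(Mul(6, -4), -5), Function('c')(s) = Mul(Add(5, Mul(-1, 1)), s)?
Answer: 44376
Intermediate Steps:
Function('c')(s) = Mul(4, s) (Function('c')(s) = Mul(Add(5, -1), s) = Mul(4, s))
N = -29 (N = Add(-24, -5) = -29)
h = -7 (h = Add(1, Mul(-1, 8)) = Add(1, -8) = -7)
Function('Q')(a, g) = Rational(-21, 2) (Function('Q')(a, g) = Mul(Rational(3, 2), -7) = Rational(-21, 2))
Add(43534, Add(Function('c')(-10), Mul(Function('Q')(-6, N), -84))) = Add(43534, Add(Mul(4, -10), Mul(Rational(-21, 2), -84))) = Add(43534, Add(-40, 882)) = Add(43534, 842) = 44376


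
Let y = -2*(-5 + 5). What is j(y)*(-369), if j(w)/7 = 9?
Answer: -23247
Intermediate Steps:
y = 0 (y = -2*0 = 0)
j(w) = 63 (j(w) = 7*9 = 63)
j(y)*(-369) = 63*(-369) = -23247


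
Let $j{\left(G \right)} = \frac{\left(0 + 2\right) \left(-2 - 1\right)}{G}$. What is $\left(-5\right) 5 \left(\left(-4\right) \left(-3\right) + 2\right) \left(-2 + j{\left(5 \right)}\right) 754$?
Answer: $844480$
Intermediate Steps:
$j{\left(G \right)} = - \frac{6}{G}$ ($j{\left(G \right)} = \frac{2 \left(-3\right)}{G} = - \frac{6}{G}$)
$\left(-5\right) 5 \left(\left(-4\right) \left(-3\right) + 2\right) \left(-2 + j{\left(5 \right)}\right) 754 = \left(-5\right) 5 \left(\left(-4\right) \left(-3\right) + 2\right) \left(-2 - \frac{6}{5}\right) 754 = - 25 \left(12 + 2\right) \left(-2 - \frac{6}{5}\right) 754 = - 25 \cdot 14 \left(-2 - \frac{6}{5}\right) 754 = - 25 \cdot 14 \left(- \frac{16}{5}\right) 754 = \left(-25\right) \left(- \frac{224}{5}\right) 754 = 1120 \cdot 754 = 844480$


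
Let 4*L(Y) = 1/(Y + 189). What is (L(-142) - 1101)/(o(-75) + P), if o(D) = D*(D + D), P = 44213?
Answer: -206987/10427044 ≈ -0.019851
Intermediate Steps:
L(Y) = 1/(4*(189 + Y)) (L(Y) = 1/(4*(Y + 189)) = 1/(4*(189 + Y)))
o(D) = 2*D² (o(D) = D*(2*D) = 2*D²)
(L(-142) - 1101)/(o(-75) + P) = (1/(4*(189 - 142)) - 1101)/(2*(-75)² + 44213) = ((¼)/47 - 1101)/(2*5625 + 44213) = ((¼)*(1/47) - 1101)/(11250 + 44213) = (1/188 - 1101)/55463 = -206987/188*1/55463 = -206987/10427044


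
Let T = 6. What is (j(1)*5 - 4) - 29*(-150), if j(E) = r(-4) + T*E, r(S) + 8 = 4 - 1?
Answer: 4351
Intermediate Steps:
r(S) = -5 (r(S) = -8 + (4 - 1) = -8 + 3 = -5)
j(E) = -5 + 6*E
(j(1)*5 - 4) - 29*(-150) = ((-5 + 6*1)*5 - 4) - 29*(-150) = ((-5 + 6)*5 - 4) + 4350 = (1*5 - 4) + 4350 = (5 - 4) + 4350 = 1 + 4350 = 4351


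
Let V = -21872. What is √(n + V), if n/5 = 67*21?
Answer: I*√14837 ≈ 121.81*I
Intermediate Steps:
n = 7035 (n = 5*(67*21) = 5*1407 = 7035)
√(n + V) = √(7035 - 21872) = √(-14837) = I*√14837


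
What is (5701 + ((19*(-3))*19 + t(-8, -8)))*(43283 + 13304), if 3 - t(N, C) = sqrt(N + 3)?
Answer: 261488527 - 56587*I*sqrt(5) ≈ 2.6149e+8 - 1.2653e+5*I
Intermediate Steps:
t(N, C) = 3 - sqrt(3 + N) (t(N, C) = 3 - sqrt(N + 3) = 3 - sqrt(3 + N))
(5701 + ((19*(-3))*19 + t(-8, -8)))*(43283 + 13304) = (5701 + ((19*(-3))*19 + (3 - sqrt(3 - 8))))*(43283 + 13304) = (5701 + (-57*19 + (3 - sqrt(-5))))*56587 = (5701 + (-1083 + (3 - I*sqrt(5))))*56587 = (5701 + (-1080 - I*sqrt(5)))*56587 = (4621 - I*sqrt(5))*56587 = 261488527 - 56587*I*sqrt(5)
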